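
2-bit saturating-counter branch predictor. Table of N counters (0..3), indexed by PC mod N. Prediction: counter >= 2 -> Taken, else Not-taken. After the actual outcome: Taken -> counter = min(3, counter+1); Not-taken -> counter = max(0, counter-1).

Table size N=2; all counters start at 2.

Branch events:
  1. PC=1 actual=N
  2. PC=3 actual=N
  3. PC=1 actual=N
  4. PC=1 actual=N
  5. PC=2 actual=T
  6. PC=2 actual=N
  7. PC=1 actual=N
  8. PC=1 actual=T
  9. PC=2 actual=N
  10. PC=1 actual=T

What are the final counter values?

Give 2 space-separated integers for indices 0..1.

Answer: 1 2

Derivation:
Ev 1: PC=1 idx=1 pred=T actual=N -> ctr[1]=1
Ev 2: PC=3 idx=1 pred=N actual=N -> ctr[1]=0
Ev 3: PC=1 idx=1 pred=N actual=N -> ctr[1]=0
Ev 4: PC=1 idx=1 pred=N actual=N -> ctr[1]=0
Ev 5: PC=2 idx=0 pred=T actual=T -> ctr[0]=3
Ev 6: PC=2 idx=0 pred=T actual=N -> ctr[0]=2
Ev 7: PC=1 idx=1 pred=N actual=N -> ctr[1]=0
Ev 8: PC=1 idx=1 pred=N actual=T -> ctr[1]=1
Ev 9: PC=2 idx=0 pred=T actual=N -> ctr[0]=1
Ev 10: PC=1 idx=1 pred=N actual=T -> ctr[1]=2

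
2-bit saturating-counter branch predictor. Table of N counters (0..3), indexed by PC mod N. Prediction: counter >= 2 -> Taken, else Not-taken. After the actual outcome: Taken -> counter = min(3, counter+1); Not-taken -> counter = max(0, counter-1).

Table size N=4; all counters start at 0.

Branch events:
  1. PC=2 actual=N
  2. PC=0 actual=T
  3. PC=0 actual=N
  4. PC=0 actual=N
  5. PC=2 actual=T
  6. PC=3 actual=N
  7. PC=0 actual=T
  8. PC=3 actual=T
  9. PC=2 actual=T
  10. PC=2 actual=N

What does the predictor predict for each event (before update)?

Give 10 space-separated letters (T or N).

Answer: N N N N N N N N N T

Derivation:
Ev 1: PC=2 idx=2 pred=N actual=N -> ctr[2]=0
Ev 2: PC=0 idx=0 pred=N actual=T -> ctr[0]=1
Ev 3: PC=0 idx=0 pred=N actual=N -> ctr[0]=0
Ev 4: PC=0 idx=0 pred=N actual=N -> ctr[0]=0
Ev 5: PC=2 idx=2 pred=N actual=T -> ctr[2]=1
Ev 6: PC=3 idx=3 pred=N actual=N -> ctr[3]=0
Ev 7: PC=0 idx=0 pred=N actual=T -> ctr[0]=1
Ev 8: PC=3 idx=3 pred=N actual=T -> ctr[3]=1
Ev 9: PC=2 idx=2 pred=N actual=T -> ctr[2]=2
Ev 10: PC=2 idx=2 pred=T actual=N -> ctr[2]=1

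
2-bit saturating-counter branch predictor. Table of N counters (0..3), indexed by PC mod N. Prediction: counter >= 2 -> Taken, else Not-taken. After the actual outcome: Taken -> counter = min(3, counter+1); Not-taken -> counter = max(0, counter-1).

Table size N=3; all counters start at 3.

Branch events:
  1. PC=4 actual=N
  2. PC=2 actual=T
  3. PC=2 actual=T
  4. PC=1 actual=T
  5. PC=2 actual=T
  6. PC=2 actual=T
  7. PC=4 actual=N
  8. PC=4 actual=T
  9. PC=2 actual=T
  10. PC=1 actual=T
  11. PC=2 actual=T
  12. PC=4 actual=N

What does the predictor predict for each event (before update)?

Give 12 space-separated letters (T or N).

Ev 1: PC=4 idx=1 pred=T actual=N -> ctr[1]=2
Ev 2: PC=2 idx=2 pred=T actual=T -> ctr[2]=3
Ev 3: PC=2 idx=2 pred=T actual=T -> ctr[2]=3
Ev 4: PC=1 idx=1 pred=T actual=T -> ctr[1]=3
Ev 5: PC=2 idx=2 pred=T actual=T -> ctr[2]=3
Ev 6: PC=2 idx=2 pred=T actual=T -> ctr[2]=3
Ev 7: PC=4 idx=1 pred=T actual=N -> ctr[1]=2
Ev 8: PC=4 idx=1 pred=T actual=T -> ctr[1]=3
Ev 9: PC=2 idx=2 pred=T actual=T -> ctr[2]=3
Ev 10: PC=1 idx=1 pred=T actual=T -> ctr[1]=3
Ev 11: PC=2 idx=2 pred=T actual=T -> ctr[2]=3
Ev 12: PC=4 idx=1 pred=T actual=N -> ctr[1]=2

Answer: T T T T T T T T T T T T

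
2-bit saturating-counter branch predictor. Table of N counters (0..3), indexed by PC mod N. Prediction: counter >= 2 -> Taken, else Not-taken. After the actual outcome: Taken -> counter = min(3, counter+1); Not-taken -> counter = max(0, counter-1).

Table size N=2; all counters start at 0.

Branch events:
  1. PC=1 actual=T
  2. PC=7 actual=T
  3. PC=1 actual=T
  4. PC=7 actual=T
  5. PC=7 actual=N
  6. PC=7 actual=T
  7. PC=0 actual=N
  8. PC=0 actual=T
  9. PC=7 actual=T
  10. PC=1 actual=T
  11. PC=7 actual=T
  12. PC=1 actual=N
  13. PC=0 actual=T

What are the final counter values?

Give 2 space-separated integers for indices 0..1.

Answer: 2 2

Derivation:
Ev 1: PC=1 idx=1 pred=N actual=T -> ctr[1]=1
Ev 2: PC=7 idx=1 pred=N actual=T -> ctr[1]=2
Ev 3: PC=1 idx=1 pred=T actual=T -> ctr[1]=3
Ev 4: PC=7 idx=1 pred=T actual=T -> ctr[1]=3
Ev 5: PC=7 idx=1 pred=T actual=N -> ctr[1]=2
Ev 6: PC=7 idx=1 pred=T actual=T -> ctr[1]=3
Ev 7: PC=0 idx=0 pred=N actual=N -> ctr[0]=0
Ev 8: PC=0 idx=0 pred=N actual=T -> ctr[0]=1
Ev 9: PC=7 idx=1 pred=T actual=T -> ctr[1]=3
Ev 10: PC=1 idx=1 pred=T actual=T -> ctr[1]=3
Ev 11: PC=7 idx=1 pred=T actual=T -> ctr[1]=3
Ev 12: PC=1 idx=1 pred=T actual=N -> ctr[1]=2
Ev 13: PC=0 idx=0 pred=N actual=T -> ctr[0]=2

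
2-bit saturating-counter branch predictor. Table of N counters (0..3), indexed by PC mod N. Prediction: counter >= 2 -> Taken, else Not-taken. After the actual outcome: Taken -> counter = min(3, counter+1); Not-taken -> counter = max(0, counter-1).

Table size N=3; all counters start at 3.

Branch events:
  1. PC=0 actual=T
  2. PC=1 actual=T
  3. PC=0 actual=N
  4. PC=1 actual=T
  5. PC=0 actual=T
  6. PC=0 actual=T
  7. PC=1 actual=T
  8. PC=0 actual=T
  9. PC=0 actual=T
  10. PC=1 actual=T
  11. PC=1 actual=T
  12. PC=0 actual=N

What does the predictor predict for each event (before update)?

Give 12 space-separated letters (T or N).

Ev 1: PC=0 idx=0 pred=T actual=T -> ctr[0]=3
Ev 2: PC=1 idx=1 pred=T actual=T -> ctr[1]=3
Ev 3: PC=0 idx=0 pred=T actual=N -> ctr[0]=2
Ev 4: PC=1 idx=1 pred=T actual=T -> ctr[1]=3
Ev 5: PC=0 idx=0 pred=T actual=T -> ctr[0]=3
Ev 6: PC=0 idx=0 pred=T actual=T -> ctr[0]=3
Ev 7: PC=1 idx=1 pred=T actual=T -> ctr[1]=3
Ev 8: PC=0 idx=0 pred=T actual=T -> ctr[0]=3
Ev 9: PC=0 idx=0 pred=T actual=T -> ctr[0]=3
Ev 10: PC=1 idx=1 pred=T actual=T -> ctr[1]=3
Ev 11: PC=1 idx=1 pred=T actual=T -> ctr[1]=3
Ev 12: PC=0 idx=0 pred=T actual=N -> ctr[0]=2

Answer: T T T T T T T T T T T T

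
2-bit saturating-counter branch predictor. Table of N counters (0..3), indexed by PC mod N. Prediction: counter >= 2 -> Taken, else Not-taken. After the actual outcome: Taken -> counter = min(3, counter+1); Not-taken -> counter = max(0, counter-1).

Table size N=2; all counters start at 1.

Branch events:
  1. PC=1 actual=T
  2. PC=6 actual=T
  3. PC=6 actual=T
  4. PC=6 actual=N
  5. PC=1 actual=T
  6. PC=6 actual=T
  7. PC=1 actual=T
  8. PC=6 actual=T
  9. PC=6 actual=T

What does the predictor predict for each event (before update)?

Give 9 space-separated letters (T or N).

Answer: N N T T T T T T T

Derivation:
Ev 1: PC=1 idx=1 pred=N actual=T -> ctr[1]=2
Ev 2: PC=6 idx=0 pred=N actual=T -> ctr[0]=2
Ev 3: PC=6 idx=0 pred=T actual=T -> ctr[0]=3
Ev 4: PC=6 idx=0 pred=T actual=N -> ctr[0]=2
Ev 5: PC=1 idx=1 pred=T actual=T -> ctr[1]=3
Ev 6: PC=6 idx=0 pred=T actual=T -> ctr[0]=3
Ev 7: PC=1 idx=1 pred=T actual=T -> ctr[1]=3
Ev 8: PC=6 idx=0 pred=T actual=T -> ctr[0]=3
Ev 9: PC=6 idx=0 pred=T actual=T -> ctr[0]=3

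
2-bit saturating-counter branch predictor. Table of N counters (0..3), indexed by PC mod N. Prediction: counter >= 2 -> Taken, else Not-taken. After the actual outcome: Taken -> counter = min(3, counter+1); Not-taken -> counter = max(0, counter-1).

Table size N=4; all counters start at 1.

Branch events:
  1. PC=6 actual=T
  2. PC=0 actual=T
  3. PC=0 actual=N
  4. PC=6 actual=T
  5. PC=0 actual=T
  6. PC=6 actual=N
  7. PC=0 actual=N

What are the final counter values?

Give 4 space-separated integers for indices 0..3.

Ev 1: PC=6 idx=2 pred=N actual=T -> ctr[2]=2
Ev 2: PC=0 idx=0 pred=N actual=T -> ctr[0]=2
Ev 3: PC=0 idx=0 pred=T actual=N -> ctr[0]=1
Ev 4: PC=6 idx=2 pred=T actual=T -> ctr[2]=3
Ev 5: PC=0 idx=0 pred=N actual=T -> ctr[0]=2
Ev 6: PC=6 idx=2 pred=T actual=N -> ctr[2]=2
Ev 7: PC=0 idx=0 pred=T actual=N -> ctr[0]=1

Answer: 1 1 2 1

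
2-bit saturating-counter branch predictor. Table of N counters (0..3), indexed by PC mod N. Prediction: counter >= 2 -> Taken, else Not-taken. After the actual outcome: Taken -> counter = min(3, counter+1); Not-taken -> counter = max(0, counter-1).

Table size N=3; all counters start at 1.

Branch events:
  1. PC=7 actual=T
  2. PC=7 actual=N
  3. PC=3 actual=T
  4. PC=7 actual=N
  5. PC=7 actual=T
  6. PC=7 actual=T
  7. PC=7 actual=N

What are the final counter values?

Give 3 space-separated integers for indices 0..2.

Answer: 2 1 1

Derivation:
Ev 1: PC=7 idx=1 pred=N actual=T -> ctr[1]=2
Ev 2: PC=7 idx=1 pred=T actual=N -> ctr[1]=1
Ev 3: PC=3 idx=0 pred=N actual=T -> ctr[0]=2
Ev 4: PC=7 idx=1 pred=N actual=N -> ctr[1]=0
Ev 5: PC=7 idx=1 pred=N actual=T -> ctr[1]=1
Ev 6: PC=7 idx=1 pred=N actual=T -> ctr[1]=2
Ev 7: PC=7 idx=1 pred=T actual=N -> ctr[1]=1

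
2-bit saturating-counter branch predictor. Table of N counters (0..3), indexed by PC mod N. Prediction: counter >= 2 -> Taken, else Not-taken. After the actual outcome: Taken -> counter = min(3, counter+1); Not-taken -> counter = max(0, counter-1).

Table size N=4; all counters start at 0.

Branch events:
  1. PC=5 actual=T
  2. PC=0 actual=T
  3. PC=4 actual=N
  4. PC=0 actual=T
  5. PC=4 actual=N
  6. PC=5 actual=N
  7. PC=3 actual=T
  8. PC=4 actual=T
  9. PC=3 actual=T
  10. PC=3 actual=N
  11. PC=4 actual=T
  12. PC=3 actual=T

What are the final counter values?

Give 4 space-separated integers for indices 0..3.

Ev 1: PC=5 idx=1 pred=N actual=T -> ctr[1]=1
Ev 2: PC=0 idx=0 pred=N actual=T -> ctr[0]=1
Ev 3: PC=4 idx=0 pred=N actual=N -> ctr[0]=0
Ev 4: PC=0 idx=0 pred=N actual=T -> ctr[0]=1
Ev 5: PC=4 idx=0 pred=N actual=N -> ctr[0]=0
Ev 6: PC=5 idx=1 pred=N actual=N -> ctr[1]=0
Ev 7: PC=3 idx=3 pred=N actual=T -> ctr[3]=1
Ev 8: PC=4 idx=0 pred=N actual=T -> ctr[0]=1
Ev 9: PC=3 idx=3 pred=N actual=T -> ctr[3]=2
Ev 10: PC=3 idx=3 pred=T actual=N -> ctr[3]=1
Ev 11: PC=4 idx=0 pred=N actual=T -> ctr[0]=2
Ev 12: PC=3 idx=3 pred=N actual=T -> ctr[3]=2

Answer: 2 0 0 2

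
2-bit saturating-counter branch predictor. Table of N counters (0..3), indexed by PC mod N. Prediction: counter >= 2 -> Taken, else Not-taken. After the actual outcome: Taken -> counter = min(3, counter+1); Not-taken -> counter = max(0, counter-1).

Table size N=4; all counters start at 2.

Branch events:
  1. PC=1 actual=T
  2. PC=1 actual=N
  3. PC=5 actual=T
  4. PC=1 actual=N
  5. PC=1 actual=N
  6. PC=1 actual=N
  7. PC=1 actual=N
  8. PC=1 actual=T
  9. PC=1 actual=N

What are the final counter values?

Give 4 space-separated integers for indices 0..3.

Ev 1: PC=1 idx=1 pred=T actual=T -> ctr[1]=3
Ev 2: PC=1 idx=1 pred=T actual=N -> ctr[1]=2
Ev 3: PC=5 idx=1 pred=T actual=T -> ctr[1]=3
Ev 4: PC=1 idx=1 pred=T actual=N -> ctr[1]=2
Ev 5: PC=1 idx=1 pred=T actual=N -> ctr[1]=1
Ev 6: PC=1 idx=1 pred=N actual=N -> ctr[1]=0
Ev 7: PC=1 idx=1 pred=N actual=N -> ctr[1]=0
Ev 8: PC=1 idx=1 pred=N actual=T -> ctr[1]=1
Ev 9: PC=1 idx=1 pred=N actual=N -> ctr[1]=0

Answer: 2 0 2 2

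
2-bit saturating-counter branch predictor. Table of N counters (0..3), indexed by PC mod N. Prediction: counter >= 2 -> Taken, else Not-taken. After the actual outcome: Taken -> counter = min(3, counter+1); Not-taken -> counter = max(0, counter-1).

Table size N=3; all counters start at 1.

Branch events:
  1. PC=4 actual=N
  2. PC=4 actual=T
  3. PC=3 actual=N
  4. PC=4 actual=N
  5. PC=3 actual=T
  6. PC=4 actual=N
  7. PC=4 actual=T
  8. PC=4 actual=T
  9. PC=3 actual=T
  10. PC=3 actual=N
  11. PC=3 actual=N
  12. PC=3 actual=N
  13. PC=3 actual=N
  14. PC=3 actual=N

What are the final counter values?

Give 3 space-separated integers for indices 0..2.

Ev 1: PC=4 idx=1 pred=N actual=N -> ctr[1]=0
Ev 2: PC=4 idx=1 pred=N actual=T -> ctr[1]=1
Ev 3: PC=3 idx=0 pred=N actual=N -> ctr[0]=0
Ev 4: PC=4 idx=1 pred=N actual=N -> ctr[1]=0
Ev 5: PC=3 idx=0 pred=N actual=T -> ctr[0]=1
Ev 6: PC=4 idx=1 pred=N actual=N -> ctr[1]=0
Ev 7: PC=4 idx=1 pred=N actual=T -> ctr[1]=1
Ev 8: PC=4 idx=1 pred=N actual=T -> ctr[1]=2
Ev 9: PC=3 idx=0 pred=N actual=T -> ctr[0]=2
Ev 10: PC=3 idx=0 pred=T actual=N -> ctr[0]=1
Ev 11: PC=3 idx=0 pred=N actual=N -> ctr[0]=0
Ev 12: PC=3 idx=0 pred=N actual=N -> ctr[0]=0
Ev 13: PC=3 idx=0 pred=N actual=N -> ctr[0]=0
Ev 14: PC=3 idx=0 pred=N actual=N -> ctr[0]=0

Answer: 0 2 1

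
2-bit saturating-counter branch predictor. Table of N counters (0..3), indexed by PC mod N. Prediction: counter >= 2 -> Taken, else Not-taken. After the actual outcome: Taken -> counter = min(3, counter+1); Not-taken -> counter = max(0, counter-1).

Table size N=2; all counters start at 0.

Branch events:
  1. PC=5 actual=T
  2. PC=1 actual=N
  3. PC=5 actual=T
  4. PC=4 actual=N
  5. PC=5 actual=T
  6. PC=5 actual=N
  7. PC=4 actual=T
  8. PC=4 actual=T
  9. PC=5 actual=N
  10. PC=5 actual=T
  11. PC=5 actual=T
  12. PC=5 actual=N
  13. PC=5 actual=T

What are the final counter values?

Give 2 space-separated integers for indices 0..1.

Ev 1: PC=5 idx=1 pred=N actual=T -> ctr[1]=1
Ev 2: PC=1 idx=1 pred=N actual=N -> ctr[1]=0
Ev 3: PC=5 idx=1 pred=N actual=T -> ctr[1]=1
Ev 4: PC=4 idx=0 pred=N actual=N -> ctr[0]=0
Ev 5: PC=5 idx=1 pred=N actual=T -> ctr[1]=2
Ev 6: PC=5 idx=1 pred=T actual=N -> ctr[1]=1
Ev 7: PC=4 idx=0 pred=N actual=T -> ctr[0]=1
Ev 8: PC=4 idx=0 pred=N actual=T -> ctr[0]=2
Ev 9: PC=5 idx=1 pred=N actual=N -> ctr[1]=0
Ev 10: PC=5 idx=1 pred=N actual=T -> ctr[1]=1
Ev 11: PC=5 idx=1 pred=N actual=T -> ctr[1]=2
Ev 12: PC=5 idx=1 pred=T actual=N -> ctr[1]=1
Ev 13: PC=5 idx=1 pred=N actual=T -> ctr[1]=2

Answer: 2 2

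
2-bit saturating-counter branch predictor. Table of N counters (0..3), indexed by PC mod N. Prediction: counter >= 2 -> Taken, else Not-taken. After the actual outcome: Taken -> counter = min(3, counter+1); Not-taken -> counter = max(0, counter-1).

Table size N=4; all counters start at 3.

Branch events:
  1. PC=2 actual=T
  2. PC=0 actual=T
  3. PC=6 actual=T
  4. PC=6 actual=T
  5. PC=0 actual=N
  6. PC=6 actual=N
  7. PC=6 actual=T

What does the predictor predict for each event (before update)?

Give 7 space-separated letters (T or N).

Answer: T T T T T T T

Derivation:
Ev 1: PC=2 idx=2 pred=T actual=T -> ctr[2]=3
Ev 2: PC=0 idx=0 pred=T actual=T -> ctr[0]=3
Ev 3: PC=6 idx=2 pred=T actual=T -> ctr[2]=3
Ev 4: PC=6 idx=2 pred=T actual=T -> ctr[2]=3
Ev 5: PC=0 idx=0 pred=T actual=N -> ctr[0]=2
Ev 6: PC=6 idx=2 pred=T actual=N -> ctr[2]=2
Ev 7: PC=6 idx=2 pred=T actual=T -> ctr[2]=3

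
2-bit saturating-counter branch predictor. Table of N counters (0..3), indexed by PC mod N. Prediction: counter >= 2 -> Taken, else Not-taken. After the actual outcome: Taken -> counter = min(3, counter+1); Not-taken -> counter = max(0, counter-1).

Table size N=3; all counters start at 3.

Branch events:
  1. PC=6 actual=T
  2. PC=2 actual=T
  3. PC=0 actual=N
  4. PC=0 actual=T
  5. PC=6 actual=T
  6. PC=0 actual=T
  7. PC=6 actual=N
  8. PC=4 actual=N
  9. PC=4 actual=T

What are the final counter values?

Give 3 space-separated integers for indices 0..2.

Ev 1: PC=6 idx=0 pred=T actual=T -> ctr[0]=3
Ev 2: PC=2 idx=2 pred=T actual=T -> ctr[2]=3
Ev 3: PC=0 idx=0 pred=T actual=N -> ctr[0]=2
Ev 4: PC=0 idx=0 pred=T actual=T -> ctr[0]=3
Ev 5: PC=6 idx=0 pred=T actual=T -> ctr[0]=3
Ev 6: PC=0 idx=0 pred=T actual=T -> ctr[0]=3
Ev 7: PC=6 idx=0 pred=T actual=N -> ctr[0]=2
Ev 8: PC=4 idx=1 pred=T actual=N -> ctr[1]=2
Ev 9: PC=4 idx=1 pred=T actual=T -> ctr[1]=3

Answer: 2 3 3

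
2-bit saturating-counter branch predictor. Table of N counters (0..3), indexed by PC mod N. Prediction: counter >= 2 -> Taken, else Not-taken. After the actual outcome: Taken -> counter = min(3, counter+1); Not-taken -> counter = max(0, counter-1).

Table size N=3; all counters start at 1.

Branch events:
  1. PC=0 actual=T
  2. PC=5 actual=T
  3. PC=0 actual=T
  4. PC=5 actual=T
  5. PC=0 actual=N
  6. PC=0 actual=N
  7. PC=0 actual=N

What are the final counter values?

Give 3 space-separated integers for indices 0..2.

Answer: 0 1 3

Derivation:
Ev 1: PC=0 idx=0 pred=N actual=T -> ctr[0]=2
Ev 2: PC=5 idx=2 pred=N actual=T -> ctr[2]=2
Ev 3: PC=0 idx=0 pred=T actual=T -> ctr[0]=3
Ev 4: PC=5 idx=2 pred=T actual=T -> ctr[2]=3
Ev 5: PC=0 idx=0 pred=T actual=N -> ctr[0]=2
Ev 6: PC=0 idx=0 pred=T actual=N -> ctr[0]=1
Ev 7: PC=0 idx=0 pred=N actual=N -> ctr[0]=0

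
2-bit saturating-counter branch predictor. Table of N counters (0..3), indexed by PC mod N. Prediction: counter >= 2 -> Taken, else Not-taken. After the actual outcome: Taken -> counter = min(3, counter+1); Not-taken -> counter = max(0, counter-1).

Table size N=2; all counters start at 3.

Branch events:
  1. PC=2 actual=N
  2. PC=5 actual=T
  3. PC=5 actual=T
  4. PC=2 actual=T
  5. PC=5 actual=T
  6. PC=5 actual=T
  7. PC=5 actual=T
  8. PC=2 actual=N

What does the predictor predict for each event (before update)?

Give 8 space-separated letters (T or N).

Answer: T T T T T T T T

Derivation:
Ev 1: PC=2 idx=0 pred=T actual=N -> ctr[0]=2
Ev 2: PC=5 idx=1 pred=T actual=T -> ctr[1]=3
Ev 3: PC=5 idx=1 pred=T actual=T -> ctr[1]=3
Ev 4: PC=2 idx=0 pred=T actual=T -> ctr[0]=3
Ev 5: PC=5 idx=1 pred=T actual=T -> ctr[1]=3
Ev 6: PC=5 idx=1 pred=T actual=T -> ctr[1]=3
Ev 7: PC=5 idx=1 pred=T actual=T -> ctr[1]=3
Ev 8: PC=2 idx=0 pred=T actual=N -> ctr[0]=2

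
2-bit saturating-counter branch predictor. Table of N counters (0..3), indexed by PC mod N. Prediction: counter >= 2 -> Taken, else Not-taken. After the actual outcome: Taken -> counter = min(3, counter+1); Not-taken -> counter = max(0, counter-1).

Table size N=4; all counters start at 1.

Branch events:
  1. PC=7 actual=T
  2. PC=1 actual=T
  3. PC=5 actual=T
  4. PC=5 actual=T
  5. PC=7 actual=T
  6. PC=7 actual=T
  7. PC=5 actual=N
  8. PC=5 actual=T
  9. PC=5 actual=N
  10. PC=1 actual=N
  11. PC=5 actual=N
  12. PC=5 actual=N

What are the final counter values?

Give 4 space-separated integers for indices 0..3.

Answer: 1 0 1 3

Derivation:
Ev 1: PC=7 idx=3 pred=N actual=T -> ctr[3]=2
Ev 2: PC=1 idx=1 pred=N actual=T -> ctr[1]=2
Ev 3: PC=5 idx=1 pred=T actual=T -> ctr[1]=3
Ev 4: PC=5 idx=1 pred=T actual=T -> ctr[1]=3
Ev 5: PC=7 idx=3 pred=T actual=T -> ctr[3]=3
Ev 6: PC=7 idx=3 pred=T actual=T -> ctr[3]=3
Ev 7: PC=5 idx=1 pred=T actual=N -> ctr[1]=2
Ev 8: PC=5 idx=1 pred=T actual=T -> ctr[1]=3
Ev 9: PC=5 idx=1 pred=T actual=N -> ctr[1]=2
Ev 10: PC=1 idx=1 pred=T actual=N -> ctr[1]=1
Ev 11: PC=5 idx=1 pred=N actual=N -> ctr[1]=0
Ev 12: PC=5 idx=1 pred=N actual=N -> ctr[1]=0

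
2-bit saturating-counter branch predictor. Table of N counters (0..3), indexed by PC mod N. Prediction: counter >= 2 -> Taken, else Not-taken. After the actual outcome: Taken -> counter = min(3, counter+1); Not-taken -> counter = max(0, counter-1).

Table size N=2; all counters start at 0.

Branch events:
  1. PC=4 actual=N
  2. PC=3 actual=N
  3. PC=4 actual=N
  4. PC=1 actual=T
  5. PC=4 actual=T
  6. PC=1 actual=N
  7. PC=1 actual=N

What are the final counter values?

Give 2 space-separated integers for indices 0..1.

Answer: 1 0

Derivation:
Ev 1: PC=4 idx=0 pred=N actual=N -> ctr[0]=0
Ev 2: PC=3 idx=1 pred=N actual=N -> ctr[1]=0
Ev 3: PC=4 idx=0 pred=N actual=N -> ctr[0]=0
Ev 4: PC=1 idx=1 pred=N actual=T -> ctr[1]=1
Ev 5: PC=4 idx=0 pred=N actual=T -> ctr[0]=1
Ev 6: PC=1 idx=1 pred=N actual=N -> ctr[1]=0
Ev 7: PC=1 idx=1 pred=N actual=N -> ctr[1]=0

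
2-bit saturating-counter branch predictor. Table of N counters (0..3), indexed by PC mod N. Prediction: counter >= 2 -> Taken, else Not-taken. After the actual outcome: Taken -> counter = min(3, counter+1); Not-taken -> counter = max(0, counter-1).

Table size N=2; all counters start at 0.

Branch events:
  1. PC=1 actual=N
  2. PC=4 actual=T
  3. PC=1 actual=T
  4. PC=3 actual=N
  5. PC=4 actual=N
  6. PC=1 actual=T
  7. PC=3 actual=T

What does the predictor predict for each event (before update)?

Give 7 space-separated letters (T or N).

Ev 1: PC=1 idx=1 pred=N actual=N -> ctr[1]=0
Ev 2: PC=4 idx=0 pred=N actual=T -> ctr[0]=1
Ev 3: PC=1 idx=1 pred=N actual=T -> ctr[1]=1
Ev 4: PC=3 idx=1 pred=N actual=N -> ctr[1]=0
Ev 5: PC=4 idx=0 pred=N actual=N -> ctr[0]=0
Ev 6: PC=1 idx=1 pred=N actual=T -> ctr[1]=1
Ev 7: PC=3 idx=1 pred=N actual=T -> ctr[1]=2

Answer: N N N N N N N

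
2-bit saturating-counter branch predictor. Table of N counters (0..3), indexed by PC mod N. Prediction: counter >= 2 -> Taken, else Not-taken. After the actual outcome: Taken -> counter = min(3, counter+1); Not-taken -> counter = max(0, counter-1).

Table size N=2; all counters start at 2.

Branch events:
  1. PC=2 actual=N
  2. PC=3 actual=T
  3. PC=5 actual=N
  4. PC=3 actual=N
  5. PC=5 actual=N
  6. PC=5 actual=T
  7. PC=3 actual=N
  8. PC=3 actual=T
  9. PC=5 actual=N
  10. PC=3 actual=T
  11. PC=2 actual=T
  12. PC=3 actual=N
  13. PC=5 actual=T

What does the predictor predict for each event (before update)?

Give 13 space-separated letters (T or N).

Answer: T T T T N N N N N N N N N

Derivation:
Ev 1: PC=2 idx=0 pred=T actual=N -> ctr[0]=1
Ev 2: PC=3 idx=1 pred=T actual=T -> ctr[1]=3
Ev 3: PC=5 idx=1 pred=T actual=N -> ctr[1]=2
Ev 4: PC=3 idx=1 pred=T actual=N -> ctr[1]=1
Ev 5: PC=5 idx=1 pred=N actual=N -> ctr[1]=0
Ev 6: PC=5 idx=1 pred=N actual=T -> ctr[1]=1
Ev 7: PC=3 idx=1 pred=N actual=N -> ctr[1]=0
Ev 8: PC=3 idx=1 pred=N actual=T -> ctr[1]=1
Ev 9: PC=5 idx=1 pred=N actual=N -> ctr[1]=0
Ev 10: PC=3 idx=1 pred=N actual=T -> ctr[1]=1
Ev 11: PC=2 idx=0 pred=N actual=T -> ctr[0]=2
Ev 12: PC=3 idx=1 pred=N actual=N -> ctr[1]=0
Ev 13: PC=5 idx=1 pred=N actual=T -> ctr[1]=1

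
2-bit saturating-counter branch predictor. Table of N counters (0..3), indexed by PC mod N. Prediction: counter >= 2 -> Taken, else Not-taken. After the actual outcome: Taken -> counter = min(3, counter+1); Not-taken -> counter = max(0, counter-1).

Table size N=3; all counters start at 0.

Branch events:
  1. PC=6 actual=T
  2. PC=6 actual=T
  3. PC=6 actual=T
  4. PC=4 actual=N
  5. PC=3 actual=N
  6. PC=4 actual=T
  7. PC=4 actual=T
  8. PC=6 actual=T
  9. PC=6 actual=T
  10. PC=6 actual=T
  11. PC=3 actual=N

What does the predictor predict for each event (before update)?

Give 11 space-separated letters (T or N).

Answer: N N T N T N N T T T T

Derivation:
Ev 1: PC=6 idx=0 pred=N actual=T -> ctr[0]=1
Ev 2: PC=6 idx=0 pred=N actual=T -> ctr[0]=2
Ev 3: PC=6 idx=0 pred=T actual=T -> ctr[0]=3
Ev 4: PC=4 idx=1 pred=N actual=N -> ctr[1]=0
Ev 5: PC=3 idx=0 pred=T actual=N -> ctr[0]=2
Ev 6: PC=4 idx=1 pred=N actual=T -> ctr[1]=1
Ev 7: PC=4 idx=1 pred=N actual=T -> ctr[1]=2
Ev 8: PC=6 idx=0 pred=T actual=T -> ctr[0]=3
Ev 9: PC=6 idx=0 pred=T actual=T -> ctr[0]=3
Ev 10: PC=6 idx=0 pred=T actual=T -> ctr[0]=3
Ev 11: PC=3 idx=0 pred=T actual=N -> ctr[0]=2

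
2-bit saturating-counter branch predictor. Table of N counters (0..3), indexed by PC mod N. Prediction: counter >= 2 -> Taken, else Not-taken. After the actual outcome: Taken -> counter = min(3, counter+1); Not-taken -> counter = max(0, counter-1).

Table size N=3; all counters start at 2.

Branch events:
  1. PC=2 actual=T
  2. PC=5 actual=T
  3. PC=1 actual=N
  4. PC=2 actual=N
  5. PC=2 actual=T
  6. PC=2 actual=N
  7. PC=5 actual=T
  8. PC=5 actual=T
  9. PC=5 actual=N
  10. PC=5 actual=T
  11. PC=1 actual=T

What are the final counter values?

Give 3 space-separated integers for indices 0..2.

Ev 1: PC=2 idx=2 pred=T actual=T -> ctr[2]=3
Ev 2: PC=5 idx=2 pred=T actual=T -> ctr[2]=3
Ev 3: PC=1 idx=1 pred=T actual=N -> ctr[1]=1
Ev 4: PC=2 idx=2 pred=T actual=N -> ctr[2]=2
Ev 5: PC=2 idx=2 pred=T actual=T -> ctr[2]=3
Ev 6: PC=2 idx=2 pred=T actual=N -> ctr[2]=2
Ev 7: PC=5 idx=2 pred=T actual=T -> ctr[2]=3
Ev 8: PC=5 idx=2 pred=T actual=T -> ctr[2]=3
Ev 9: PC=5 idx=2 pred=T actual=N -> ctr[2]=2
Ev 10: PC=5 idx=2 pred=T actual=T -> ctr[2]=3
Ev 11: PC=1 idx=1 pred=N actual=T -> ctr[1]=2

Answer: 2 2 3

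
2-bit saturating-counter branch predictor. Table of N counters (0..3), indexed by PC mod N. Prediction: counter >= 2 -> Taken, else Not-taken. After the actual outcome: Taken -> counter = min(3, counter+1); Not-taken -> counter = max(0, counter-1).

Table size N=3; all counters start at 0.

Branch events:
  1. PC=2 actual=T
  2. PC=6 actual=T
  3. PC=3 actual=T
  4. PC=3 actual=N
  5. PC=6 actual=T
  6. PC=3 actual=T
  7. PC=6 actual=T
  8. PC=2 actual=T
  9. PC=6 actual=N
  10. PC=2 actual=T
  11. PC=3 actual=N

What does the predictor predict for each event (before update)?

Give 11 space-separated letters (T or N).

Answer: N N N T N T T N T T T

Derivation:
Ev 1: PC=2 idx=2 pred=N actual=T -> ctr[2]=1
Ev 2: PC=6 idx=0 pred=N actual=T -> ctr[0]=1
Ev 3: PC=3 idx=0 pred=N actual=T -> ctr[0]=2
Ev 4: PC=3 idx=0 pred=T actual=N -> ctr[0]=1
Ev 5: PC=6 idx=0 pred=N actual=T -> ctr[0]=2
Ev 6: PC=3 idx=0 pred=T actual=T -> ctr[0]=3
Ev 7: PC=6 idx=0 pred=T actual=T -> ctr[0]=3
Ev 8: PC=2 idx=2 pred=N actual=T -> ctr[2]=2
Ev 9: PC=6 idx=0 pred=T actual=N -> ctr[0]=2
Ev 10: PC=2 idx=2 pred=T actual=T -> ctr[2]=3
Ev 11: PC=3 idx=0 pred=T actual=N -> ctr[0]=1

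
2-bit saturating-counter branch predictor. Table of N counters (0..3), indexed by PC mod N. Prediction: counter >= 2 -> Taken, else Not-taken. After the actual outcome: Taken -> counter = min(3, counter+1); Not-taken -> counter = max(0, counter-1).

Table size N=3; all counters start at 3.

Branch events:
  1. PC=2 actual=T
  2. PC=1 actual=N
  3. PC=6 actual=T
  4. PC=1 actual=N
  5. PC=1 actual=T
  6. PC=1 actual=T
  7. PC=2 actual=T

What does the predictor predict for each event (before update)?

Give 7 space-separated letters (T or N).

Answer: T T T T N T T

Derivation:
Ev 1: PC=2 idx=2 pred=T actual=T -> ctr[2]=3
Ev 2: PC=1 idx=1 pred=T actual=N -> ctr[1]=2
Ev 3: PC=6 idx=0 pred=T actual=T -> ctr[0]=3
Ev 4: PC=1 idx=1 pred=T actual=N -> ctr[1]=1
Ev 5: PC=1 idx=1 pred=N actual=T -> ctr[1]=2
Ev 6: PC=1 idx=1 pred=T actual=T -> ctr[1]=3
Ev 7: PC=2 idx=2 pred=T actual=T -> ctr[2]=3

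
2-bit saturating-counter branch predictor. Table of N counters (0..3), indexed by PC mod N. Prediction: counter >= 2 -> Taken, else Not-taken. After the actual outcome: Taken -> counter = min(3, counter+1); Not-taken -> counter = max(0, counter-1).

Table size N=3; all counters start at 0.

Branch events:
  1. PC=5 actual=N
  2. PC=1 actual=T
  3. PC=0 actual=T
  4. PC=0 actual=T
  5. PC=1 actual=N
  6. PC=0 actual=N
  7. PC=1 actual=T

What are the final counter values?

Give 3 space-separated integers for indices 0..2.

Answer: 1 1 0

Derivation:
Ev 1: PC=5 idx=2 pred=N actual=N -> ctr[2]=0
Ev 2: PC=1 idx=1 pred=N actual=T -> ctr[1]=1
Ev 3: PC=0 idx=0 pred=N actual=T -> ctr[0]=1
Ev 4: PC=0 idx=0 pred=N actual=T -> ctr[0]=2
Ev 5: PC=1 idx=1 pred=N actual=N -> ctr[1]=0
Ev 6: PC=0 idx=0 pred=T actual=N -> ctr[0]=1
Ev 7: PC=1 idx=1 pred=N actual=T -> ctr[1]=1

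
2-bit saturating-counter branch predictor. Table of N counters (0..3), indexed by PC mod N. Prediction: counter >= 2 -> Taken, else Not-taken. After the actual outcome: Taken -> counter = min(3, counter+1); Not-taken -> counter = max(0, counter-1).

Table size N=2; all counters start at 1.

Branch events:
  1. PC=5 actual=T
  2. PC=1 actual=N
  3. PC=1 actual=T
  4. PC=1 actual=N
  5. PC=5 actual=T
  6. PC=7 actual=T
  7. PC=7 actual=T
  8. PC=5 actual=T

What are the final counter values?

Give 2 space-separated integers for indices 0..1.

Answer: 1 3

Derivation:
Ev 1: PC=5 idx=1 pred=N actual=T -> ctr[1]=2
Ev 2: PC=1 idx=1 pred=T actual=N -> ctr[1]=1
Ev 3: PC=1 idx=1 pred=N actual=T -> ctr[1]=2
Ev 4: PC=1 idx=1 pred=T actual=N -> ctr[1]=1
Ev 5: PC=5 idx=1 pred=N actual=T -> ctr[1]=2
Ev 6: PC=7 idx=1 pred=T actual=T -> ctr[1]=3
Ev 7: PC=7 idx=1 pred=T actual=T -> ctr[1]=3
Ev 8: PC=5 idx=1 pred=T actual=T -> ctr[1]=3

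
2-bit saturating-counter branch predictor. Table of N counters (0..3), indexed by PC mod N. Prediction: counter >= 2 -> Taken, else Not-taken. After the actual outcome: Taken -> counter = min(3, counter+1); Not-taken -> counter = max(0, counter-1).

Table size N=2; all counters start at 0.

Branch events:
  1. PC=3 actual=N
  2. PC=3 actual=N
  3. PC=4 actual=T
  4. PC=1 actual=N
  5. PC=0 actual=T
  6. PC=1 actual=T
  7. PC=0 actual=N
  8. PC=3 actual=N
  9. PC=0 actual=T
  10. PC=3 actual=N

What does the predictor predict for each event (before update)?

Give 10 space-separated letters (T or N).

Answer: N N N N N N T N N N

Derivation:
Ev 1: PC=3 idx=1 pred=N actual=N -> ctr[1]=0
Ev 2: PC=3 idx=1 pred=N actual=N -> ctr[1]=0
Ev 3: PC=4 idx=0 pred=N actual=T -> ctr[0]=1
Ev 4: PC=1 idx=1 pred=N actual=N -> ctr[1]=0
Ev 5: PC=0 idx=0 pred=N actual=T -> ctr[0]=2
Ev 6: PC=1 idx=1 pred=N actual=T -> ctr[1]=1
Ev 7: PC=0 idx=0 pred=T actual=N -> ctr[0]=1
Ev 8: PC=3 idx=1 pred=N actual=N -> ctr[1]=0
Ev 9: PC=0 idx=0 pred=N actual=T -> ctr[0]=2
Ev 10: PC=3 idx=1 pred=N actual=N -> ctr[1]=0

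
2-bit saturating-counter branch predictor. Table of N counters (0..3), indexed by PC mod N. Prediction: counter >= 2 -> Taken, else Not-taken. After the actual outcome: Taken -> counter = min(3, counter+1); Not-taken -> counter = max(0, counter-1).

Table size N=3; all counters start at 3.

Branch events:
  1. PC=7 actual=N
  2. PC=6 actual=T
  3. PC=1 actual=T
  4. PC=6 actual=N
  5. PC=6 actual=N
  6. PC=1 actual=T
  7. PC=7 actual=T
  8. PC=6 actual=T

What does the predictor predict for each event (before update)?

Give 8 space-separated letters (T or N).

Ev 1: PC=7 idx=1 pred=T actual=N -> ctr[1]=2
Ev 2: PC=6 idx=0 pred=T actual=T -> ctr[0]=3
Ev 3: PC=1 idx=1 pred=T actual=T -> ctr[1]=3
Ev 4: PC=6 idx=0 pred=T actual=N -> ctr[0]=2
Ev 5: PC=6 idx=0 pred=T actual=N -> ctr[0]=1
Ev 6: PC=1 idx=1 pred=T actual=T -> ctr[1]=3
Ev 7: PC=7 idx=1 pred=T actual=T -> ctr[1]=3
Ev 8: PC=6 idx=0 pred=N actual=T -> ctr[0]=2

Answer: T T T T T T T N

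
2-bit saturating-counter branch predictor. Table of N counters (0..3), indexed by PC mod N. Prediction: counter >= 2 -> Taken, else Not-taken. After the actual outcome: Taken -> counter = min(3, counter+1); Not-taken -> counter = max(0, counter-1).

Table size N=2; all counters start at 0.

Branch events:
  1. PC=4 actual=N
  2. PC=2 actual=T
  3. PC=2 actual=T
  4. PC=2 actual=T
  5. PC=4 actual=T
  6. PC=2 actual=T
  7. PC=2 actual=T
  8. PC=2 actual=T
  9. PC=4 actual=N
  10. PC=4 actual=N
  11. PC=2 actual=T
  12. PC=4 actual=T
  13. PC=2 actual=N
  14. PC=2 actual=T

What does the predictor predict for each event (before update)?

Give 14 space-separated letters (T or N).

Answer: N N N T T T T T T T N T T T

Derivation:
Ev 1: PC=4 idx=0 pred=N actual=N -> ctr[0]=0
Ev 2: PC=2 idx=0 pred=N actual=T -> ctr[0]=1
Ev 3: PC=2 idx=0 pred=N actual=T -> ctr[0]=2
Ev 4: PC=2 idx=0 pred=T actual=T -> ctr[0]=3
Ev 5: PC=4 idx=0 pred=T actual=T -> ctr[0]=3
Ev 6: PC=2 idx=0 pred=T actual=T -> ctr[0]=3
Ev 7: PC=2 idx=0 pred=T actual=T -> ctr[0]=3
Ev 8: PC=2 idx=0 pred=T actual=T -> ctr[0]=3
Ev 9: PC=4 idx=0 pred=T actual=N -> ctr[0]=2
Ev 10: PC=4 idx=0 pred=T actual=N -> ctr[0]=1
Ev 11: PC=2 idx=0 pred=N actual=T -> ctr[0]=2
Ev 12: PC=4 idx=0 pred=T actual=T -> ctr[0]=3
Ev 13: PC=2 idx=0 pred=T actual=N -> ctr[0]=2
Ev 14: PC=2 idx=0 pred=T actual=T -> ctr[0]=3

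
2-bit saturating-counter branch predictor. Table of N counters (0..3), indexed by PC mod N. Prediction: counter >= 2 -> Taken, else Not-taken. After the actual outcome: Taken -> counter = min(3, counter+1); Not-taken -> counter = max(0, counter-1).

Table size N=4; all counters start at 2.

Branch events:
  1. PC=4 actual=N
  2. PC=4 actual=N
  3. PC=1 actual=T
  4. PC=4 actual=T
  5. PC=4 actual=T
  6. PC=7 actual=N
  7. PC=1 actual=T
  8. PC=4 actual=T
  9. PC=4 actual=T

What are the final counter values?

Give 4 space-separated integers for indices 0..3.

Ev 1: PC=4 idx=0 pred=T actual=N -> ctr[0]=1
Ev 2: PC=4 idx=0 pred=N actual=N -> ctr[0]=0
Ev 3: PC=1 idx=1 pred=T actual=T -> ctr[1]=3
Ev 4: PC=4 idx=0 pred=N actual=T -> ctr[0]=1
Ev 5: PC=4 idx=0 pred=N actual=T -> ctr[0]=2
Ev 6: PC=7 idx=3 pred=T actual=N -> ctr[3]=1
Ev 7: PC=1 idx=1 pred=T actual=T -> ctr[1]=3
Ev 8: PC=4 idx=0 pred=T actual=T -> ctr[0]=3
Ev 9: PC=4 idx=0 pred=T actual=T -> ctr[0]=3

Answer: 3 3 2 1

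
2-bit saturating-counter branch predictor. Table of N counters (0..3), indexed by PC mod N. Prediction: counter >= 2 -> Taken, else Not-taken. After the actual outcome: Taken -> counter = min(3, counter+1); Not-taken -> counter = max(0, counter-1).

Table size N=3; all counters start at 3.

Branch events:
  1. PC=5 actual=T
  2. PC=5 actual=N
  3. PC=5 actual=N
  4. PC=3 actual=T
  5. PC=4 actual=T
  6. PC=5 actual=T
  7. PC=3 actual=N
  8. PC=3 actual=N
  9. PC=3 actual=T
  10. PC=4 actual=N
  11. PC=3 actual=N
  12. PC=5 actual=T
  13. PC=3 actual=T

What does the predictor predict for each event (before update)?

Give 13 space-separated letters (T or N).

Answer: T T T T T N T T N T T T N

Derivation:
Ev 1: PC=5 idx=2 pred=T actual=T -> ctr[2]=3
Ev 2: PC=5 idx=2 pred=T actual=N -> ctr[2]=2
Ev 3: PC=5 idx=2 pred=T actual=N -> ctr[2]=1
Ev 4: PC=3 idx=0 pred=T actual=T -> ctr[0]=3
Ev 5: PC=4 idx=1 pred=T actual=T -> ctr[1]=3
Ev 6: PC=5 idx=2 pred=N actual=T -> ctr[2]=2
Ev 7: PC=3 idx=0 pred=T actual=N -> ctr[0]=2
Ev 8: PC=3 idx=0 pred=T actual=N -> ctr[0]=1
Ev 9: PC=3 idx=0 pred=N actual=T -> ctr[0]=2
Ev 10: PC=4 idx=1 pred=T actual=N -> ctr[1]=2
Ev 11: PC=3 idx=0 pred=T actual=N -> ctr[0]=1
Ev 12: PC=5 idx=2 pred=T actual=T -> ctr[2]=3
Ev 13: PC=3 idx=0 pred=N actual=T -> ctr[0]=2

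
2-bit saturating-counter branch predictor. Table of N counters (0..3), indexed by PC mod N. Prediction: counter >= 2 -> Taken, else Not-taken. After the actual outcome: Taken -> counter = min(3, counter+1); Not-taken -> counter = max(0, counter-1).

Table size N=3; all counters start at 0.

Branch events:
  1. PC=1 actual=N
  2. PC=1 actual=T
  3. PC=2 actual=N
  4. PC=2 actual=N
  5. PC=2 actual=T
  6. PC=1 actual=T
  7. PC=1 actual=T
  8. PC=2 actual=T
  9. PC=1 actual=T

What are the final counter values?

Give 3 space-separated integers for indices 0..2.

Ev 1: PC=1 idx=1 pred=N actual=N -> ctr[1]=0
Ev 2: PC=1 idx=1 pred=N actual=T -> ctr[1]=1
Ev 3: PC=2 idx=2 pred=N actual=N -> ctr[2]=0
Ev 4: PC=2 idx=2 pred=N actual=N -> ctr[2]=0
Ev 5: PC=2 idx=2 pred=N actual=T -> ctr[2]=1
Ev 6: PC=1 idx=1 pred=N actual=T -> ctr[1]=2
Ev 7: PC=1 idx=1 pred=T actual=T -> ctr[1]=3
Ev 8: PC=2 idx=2 pred=N actual=T -> ctr[2]=2
Ev 9: PC=1 idx=1 pred=T actual=T -> ctr[1]=3

Answer: 0 3 2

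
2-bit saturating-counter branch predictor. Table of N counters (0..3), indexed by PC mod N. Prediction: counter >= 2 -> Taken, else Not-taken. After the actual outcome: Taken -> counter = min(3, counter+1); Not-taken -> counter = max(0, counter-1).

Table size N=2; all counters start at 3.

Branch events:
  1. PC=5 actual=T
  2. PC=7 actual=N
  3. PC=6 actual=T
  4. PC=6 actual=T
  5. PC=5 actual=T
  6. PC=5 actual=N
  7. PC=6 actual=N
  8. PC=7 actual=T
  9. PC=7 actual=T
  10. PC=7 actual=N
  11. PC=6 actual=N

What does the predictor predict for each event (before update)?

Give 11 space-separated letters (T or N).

Answer: T T T T T T T T T T T

Derivation:
Ev 1: PC=5 idx=1 pred=T actual=T -> ctr[1]=3
Ev 2: PC=7 idx=1 pred=T actual=N -> ctr[1]=2
Ev 3: PC=6 idx=0 pred=T actual=T -> ctr[0]=3
Ev 4: PC=6 idx=0 pred=T actual=T -> ctr[0]=3
Ev 5: PC=5 idx=1 pred=T actual=T -> ctr[1]=3
Ev 6: PC=5 idx=1 pred=T actual=N -> ctr[1]=2
Ev 7: PC=6 idx=0 pred=T actual=N -> ctr[0]=2
Ev 8: PC=7 idx=1 pred=T actual=T -> ctr[1]=3
Ev 9: PC=7 idx=1 pred=T actual=T -> ctr[1]=3
Ev 10: PC=7 idx=1 pred=T actual=N -> ctr[1]=2
Ev 11: PC=6 idx=0 pred=T actual=N -> ctr[0]=1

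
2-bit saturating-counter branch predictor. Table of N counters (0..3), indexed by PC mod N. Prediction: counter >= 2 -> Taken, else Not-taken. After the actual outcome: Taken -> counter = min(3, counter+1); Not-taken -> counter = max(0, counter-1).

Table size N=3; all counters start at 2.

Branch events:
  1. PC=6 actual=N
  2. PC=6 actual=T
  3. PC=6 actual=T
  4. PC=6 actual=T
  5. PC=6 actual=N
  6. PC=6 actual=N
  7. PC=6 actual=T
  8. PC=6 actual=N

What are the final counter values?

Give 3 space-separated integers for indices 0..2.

Answer: 1 2 2

Derivation:
Ev 1: PC=6 idx=0 pred=T actual=N -> ctr[0]=1
Ev 2: PC=6 idx=0 pred=N actual=T -> ctr[0]=2
Ev 3: PC=6 idx=0 pred=T actual=T -> ctr[0]=3
Ev 4: PC=6 idx=0 pred=T actual=T -> ctr[0]=3
Ev 5: PC=6 idx=0 pred=T actual=N -> ctr[0]=2
Ev 6: PC=6 idx=0 pred=T actual=N -> ctr[0]=1
Ev 7: PC=6 idx=0 pred=N actual=T -> ctr[0]=2
Ev 8: PC=6 idx=0 pred=T actual=N -> ctr[0]=1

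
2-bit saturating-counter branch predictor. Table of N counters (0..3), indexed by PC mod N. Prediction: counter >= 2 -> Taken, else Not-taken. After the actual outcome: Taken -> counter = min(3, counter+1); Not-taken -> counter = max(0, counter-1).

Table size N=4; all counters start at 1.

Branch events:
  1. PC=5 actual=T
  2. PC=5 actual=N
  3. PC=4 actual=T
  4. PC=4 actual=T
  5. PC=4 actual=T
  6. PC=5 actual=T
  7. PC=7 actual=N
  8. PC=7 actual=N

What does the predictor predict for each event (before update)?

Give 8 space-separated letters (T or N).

Answer: N T N T T N N N

Derivation:
Ev 1: PC=5 idx=1 pred=N actual=T -> ctr[1]=2
Ev 2: PC=5 idx=1 pred=T actual=N -> ctr[1]=1
Ev 3: PC=4 idx=0 pred=N actual=T -> ctr[0]=2
Ev 4: PC=4 idx=0 pred=T actual=T -> ctr[0]=3
Ev 5: PC=4 idx=0 pred=T actual=T -> ctr[0]=3
Ev 6: PC=5 idx=1 pred=N actual=T -> ctr[1]=2
Ev 7: PC=7 idx=3 pred=N actual=N -> ctr[3]=0
Ev 8: PC=7 idx=3 pred=N actual=N -> ctr[3]=0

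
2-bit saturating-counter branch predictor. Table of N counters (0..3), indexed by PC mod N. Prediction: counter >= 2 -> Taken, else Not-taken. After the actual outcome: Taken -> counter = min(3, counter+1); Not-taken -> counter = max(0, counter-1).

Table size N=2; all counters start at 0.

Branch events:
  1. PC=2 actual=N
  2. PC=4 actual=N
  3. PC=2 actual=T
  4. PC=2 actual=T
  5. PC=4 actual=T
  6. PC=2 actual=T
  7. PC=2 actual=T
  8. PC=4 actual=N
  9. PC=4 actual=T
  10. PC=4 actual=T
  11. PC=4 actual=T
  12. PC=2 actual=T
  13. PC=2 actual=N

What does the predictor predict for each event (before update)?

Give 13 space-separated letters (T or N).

Answer: N N N N T T T T T T T T T

Derivation:
Ev 1: PC=2 idx=0 pred=N actual=N -> ctr[0]=0
Ev 2: PC=4 idx=0 pred=N actual=N -> ctr[0]=0
Ev 3: PC=2 idx=0 pred=N actual=T -> ctr[0]=1
Ev 4: PC=2 idx=0 pred=N actual=T -> ctr[0]=2
Ev 5: PC=4 idx=0 pred=T actual=T -> ctr[0]=3
Ev 6: PC=2 idx=0 pred=T actual=T -> ctr[0]=3
Ev 7: PC=2 idx=0 pred=T actual=T -> ctr[0]=3
Ev 8: PC=4 idx=0 pred=T actual=N -> ctr[0]=2
Ev 9: PC=4 idx=0 pred=T actual=T -> ctr[0]=3
Ev 10: PC=4 idx=0 pred=T actual=T -> ctr[0]=3
Ev 11: PC=4 idx=0 pred=T actual=T -> ctr[0]=3
Ev 12: PC=2 idx=0 pred=T actual=T -> ctr[0]=3
Ev 13: PC=2 idx=0 pred=T actual=N -> ctr[0]=2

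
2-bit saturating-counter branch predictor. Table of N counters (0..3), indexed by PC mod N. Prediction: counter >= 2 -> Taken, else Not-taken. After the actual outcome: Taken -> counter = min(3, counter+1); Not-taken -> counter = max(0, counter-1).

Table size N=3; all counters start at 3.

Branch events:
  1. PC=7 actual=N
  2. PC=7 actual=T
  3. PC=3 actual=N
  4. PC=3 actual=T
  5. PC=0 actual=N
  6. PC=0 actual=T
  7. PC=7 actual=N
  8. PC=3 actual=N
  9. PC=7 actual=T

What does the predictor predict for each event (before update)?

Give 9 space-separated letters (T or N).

Ev 1: PC=7 idx=1 pred=T actual=N -> ctr[1]=2
Ev 2: PC=7 idx=1 pred=T actual=T -> ctr[1]=3
Ev 3: PC=3 idx=0 pred=T actual=N -> ctr[0]=2
Ev 4: PC=3 idx=0 pred=T actual=T -> ctr[0]=3
Ev 5: PC=0 idx=0 pred=T actual=N -> ctr[0]=2
Ev 6: PC=0 idx=0 pred=T actual=T -> ctr[0]=3
Ev 7: PC=7 idx=1 pred=T actual=N -> ctr[1]=2
Ev 8: PC=3 idx=0 pred=T actual=N -> ctr[0]=2
Ev 9: PC=7 idx=1 pred=T actual=T -> ctr[1]=3

Answer: T T T T T T T T T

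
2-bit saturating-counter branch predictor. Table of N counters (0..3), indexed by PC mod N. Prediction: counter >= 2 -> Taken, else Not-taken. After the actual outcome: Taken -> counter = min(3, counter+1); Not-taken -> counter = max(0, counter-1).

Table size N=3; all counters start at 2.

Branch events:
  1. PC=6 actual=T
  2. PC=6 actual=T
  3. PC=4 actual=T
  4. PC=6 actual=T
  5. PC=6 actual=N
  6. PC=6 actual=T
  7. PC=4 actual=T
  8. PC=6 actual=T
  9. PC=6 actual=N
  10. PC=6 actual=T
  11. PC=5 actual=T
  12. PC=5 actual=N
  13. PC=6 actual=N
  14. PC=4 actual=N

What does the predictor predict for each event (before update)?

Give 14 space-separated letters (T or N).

Ev 1: PC=6 idx=0 pred=T actual=T -> ctr[0]=3
Ev 2: PC=6 idx=0 pred=T actual=T -> ctr[0]=3
Ev 3: PC=4 idx=1 pred=T actual=T -> ctr[1]=3
Ev 4: PC=6 idx=0 pred=T actual=T -> ctr[0]=3
Ev 5: PC=6 idx=0 pred=T actual=N -> ctr[0]=2
Ev 6: PC=6 idx=0 pred=T actual=T -> ctr[0]=3
Ev 7: PC=4 idx=1 pred=T actual=T -> ctr[1]=3
Ev 8: PC=6 idx=0 pred=T actual=T -> ctr[0]=3
Ev 9: PC=6 idx=0 pred=T actual=N -> ctr[0]=2
Ev 10: PC=6 idx=0 pred=T actual=T -> ctr[0]=3
Ev 11: PC=5 idx=2 pred=T actual=T -> ctr[2]=3
Ev 12: PC=5 idx=2 pred=T actual=N -> ctr[2]=2
Ev 13: PC=6 idx=0 pred=T actual=N -> ctr[0]=2
Ev 14: PC=4 idx=1 pred=T actual=N -> ctr[1]=2

Answer: T T T T T T T T T T T T T T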